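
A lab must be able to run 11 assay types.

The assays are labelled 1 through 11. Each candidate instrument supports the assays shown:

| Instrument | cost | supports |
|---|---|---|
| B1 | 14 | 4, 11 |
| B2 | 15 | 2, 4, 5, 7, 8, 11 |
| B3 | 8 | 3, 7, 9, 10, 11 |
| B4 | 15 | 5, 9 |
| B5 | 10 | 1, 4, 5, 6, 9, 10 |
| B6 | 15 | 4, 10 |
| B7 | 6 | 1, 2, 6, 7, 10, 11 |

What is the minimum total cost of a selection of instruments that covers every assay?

29

B2, B3, B7 together cover every assay (B2 ∪ B3 ∪ B7 = {1, 2, 3, 4, 5, 6, 7, 8, 9, 10, 11}); total cost 15 + 8 + 6 = 29.
The greedy pick B7, B5, B3, B2 costs 39; no covering selection beats 29.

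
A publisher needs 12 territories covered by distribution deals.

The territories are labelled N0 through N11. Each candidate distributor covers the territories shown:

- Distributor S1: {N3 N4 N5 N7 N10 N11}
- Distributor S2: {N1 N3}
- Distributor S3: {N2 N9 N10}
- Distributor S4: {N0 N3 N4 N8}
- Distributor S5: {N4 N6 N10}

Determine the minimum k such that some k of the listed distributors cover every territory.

Take {S1, S2, S3, S4, S5}. Their union is {N0, N1, N2, N3, N4, N5, N6, N7, N8, N9, N10, N11}, which is all 12 territories.
No 4 of the 5 distributors cover everything (all 5 combinations miss at least one territory), so 5 is optimal.

5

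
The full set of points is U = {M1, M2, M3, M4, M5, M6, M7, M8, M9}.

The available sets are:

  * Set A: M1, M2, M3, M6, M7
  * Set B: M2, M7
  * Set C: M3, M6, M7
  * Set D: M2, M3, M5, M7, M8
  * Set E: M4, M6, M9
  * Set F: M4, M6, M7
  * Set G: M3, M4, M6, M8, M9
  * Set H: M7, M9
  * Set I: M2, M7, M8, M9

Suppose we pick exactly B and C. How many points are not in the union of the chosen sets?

Union of B, C = {M2, M3, M6, M7}.
Not covered: M1, M4, M5, M8, M9 — 5 points.

5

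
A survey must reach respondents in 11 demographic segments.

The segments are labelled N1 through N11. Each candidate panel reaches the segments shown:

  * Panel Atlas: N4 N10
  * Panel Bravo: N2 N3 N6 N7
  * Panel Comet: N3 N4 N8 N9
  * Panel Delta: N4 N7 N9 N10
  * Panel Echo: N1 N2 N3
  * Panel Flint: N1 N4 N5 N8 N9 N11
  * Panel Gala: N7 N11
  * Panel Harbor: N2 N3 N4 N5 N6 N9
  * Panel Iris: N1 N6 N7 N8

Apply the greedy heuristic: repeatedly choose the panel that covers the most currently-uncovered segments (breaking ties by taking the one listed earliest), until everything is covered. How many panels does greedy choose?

Greedy: pick Flint (covers 6 new) → pick Bravo (covers 4 new) → pick Atlas (covers 1 new). Total picks: 3.

3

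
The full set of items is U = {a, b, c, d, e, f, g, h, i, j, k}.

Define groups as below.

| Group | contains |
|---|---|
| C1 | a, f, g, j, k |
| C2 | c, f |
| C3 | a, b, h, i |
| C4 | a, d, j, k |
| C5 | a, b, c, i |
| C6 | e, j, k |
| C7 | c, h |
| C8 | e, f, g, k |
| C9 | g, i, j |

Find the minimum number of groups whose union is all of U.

4

C3 and C4 and C7 and C8 together: C3 ∪ C4 ∪ C7 ∪ C8 = {a, b, c, d, e, f, g, h, i, j, k} — every item is covered.
Only C4 contains d, so C4 is forced; the remaining 7 items need at least 3 more groups (each remaining group adds at most 3) — so at least 4 groups are needed, and 4 is optimal.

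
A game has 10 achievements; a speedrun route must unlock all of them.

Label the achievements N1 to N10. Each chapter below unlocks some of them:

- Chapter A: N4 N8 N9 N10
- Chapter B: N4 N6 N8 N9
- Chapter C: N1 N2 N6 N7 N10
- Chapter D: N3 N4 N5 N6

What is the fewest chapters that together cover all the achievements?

Take {B, C, D}. Their union is {N1, N2, N3, N4, N5, N6, N7, N8, N9, N10}, which is all 10 achievements.
Only C contains N1, so C is forced; the remaining 5 achievements need at least 2 more chapters (each remaining chapter adds at most 3) — so at least 3 chapters are needed, and 3 is optimal.

3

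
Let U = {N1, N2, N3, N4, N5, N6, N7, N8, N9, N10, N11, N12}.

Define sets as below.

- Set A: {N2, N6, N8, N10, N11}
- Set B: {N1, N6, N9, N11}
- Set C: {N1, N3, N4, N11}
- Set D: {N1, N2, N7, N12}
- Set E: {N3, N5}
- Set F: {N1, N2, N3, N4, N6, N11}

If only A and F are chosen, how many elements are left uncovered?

Union of A, F = {N1, N2, N3, N4, N6, N8, N10, N11}.
Not covered: N5, N7, N9, N12 — 4 elements.

4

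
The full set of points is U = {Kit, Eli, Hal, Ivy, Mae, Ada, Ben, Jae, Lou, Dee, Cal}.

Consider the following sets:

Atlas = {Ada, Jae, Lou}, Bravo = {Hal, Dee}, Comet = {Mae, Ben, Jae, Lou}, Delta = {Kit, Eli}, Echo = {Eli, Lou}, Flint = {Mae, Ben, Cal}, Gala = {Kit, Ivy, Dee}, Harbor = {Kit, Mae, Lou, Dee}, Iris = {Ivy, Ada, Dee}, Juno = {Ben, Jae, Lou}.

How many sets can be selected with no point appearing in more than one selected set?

Atlas, Bravo, Delta, Flint are pairwise disjoint (Atlas={Ada,Jae,Lou}; Bravo={Hal,Dee}; Delta={Kit,Eli}; Flint={Mae,Ben,Cal}).
Every remaining set overlaps one of these, and no 5 of the listed sets are pairwise disjoint, so 4 is the maximum.

4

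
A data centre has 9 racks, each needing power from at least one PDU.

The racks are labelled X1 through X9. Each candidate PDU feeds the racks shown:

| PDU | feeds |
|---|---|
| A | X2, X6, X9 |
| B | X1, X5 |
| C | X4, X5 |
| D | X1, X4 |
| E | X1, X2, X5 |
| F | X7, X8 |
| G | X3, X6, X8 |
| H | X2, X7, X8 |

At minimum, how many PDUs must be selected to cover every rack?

Take {A, D, E, F, G}. Their union is {X1, X2, X3, X4, X5, X6, X7, X8, X9}, which is all 9 racks.
No 4 of the 8 PDUs cover everything (all 70 combinations miss at least one rack), so 5 is optimal.

5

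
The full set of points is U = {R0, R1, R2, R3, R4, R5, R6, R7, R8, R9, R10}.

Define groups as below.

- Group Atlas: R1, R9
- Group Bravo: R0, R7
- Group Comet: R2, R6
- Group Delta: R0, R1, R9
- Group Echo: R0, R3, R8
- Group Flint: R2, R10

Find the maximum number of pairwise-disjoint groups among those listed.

Atlas, Bravo, Comet are pairwise disjoint (Atlas={R1,R9}; Bravo={R0,R7}; Comet={R2,R6}).
Every remaining group overlaps one of these, and no 4 of the listed groups are pairwise disjoint, so 3 is the maximum.

3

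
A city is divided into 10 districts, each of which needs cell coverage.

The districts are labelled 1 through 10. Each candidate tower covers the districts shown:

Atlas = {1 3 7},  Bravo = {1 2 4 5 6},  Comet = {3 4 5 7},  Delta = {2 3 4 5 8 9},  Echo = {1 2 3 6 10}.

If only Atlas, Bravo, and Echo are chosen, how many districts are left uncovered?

Union of Atlas, Bravo, Echo = {1, 2, 3, 4, 5, 6, 7, 10}.
Not covered: 8, 9 — 2 districts.

2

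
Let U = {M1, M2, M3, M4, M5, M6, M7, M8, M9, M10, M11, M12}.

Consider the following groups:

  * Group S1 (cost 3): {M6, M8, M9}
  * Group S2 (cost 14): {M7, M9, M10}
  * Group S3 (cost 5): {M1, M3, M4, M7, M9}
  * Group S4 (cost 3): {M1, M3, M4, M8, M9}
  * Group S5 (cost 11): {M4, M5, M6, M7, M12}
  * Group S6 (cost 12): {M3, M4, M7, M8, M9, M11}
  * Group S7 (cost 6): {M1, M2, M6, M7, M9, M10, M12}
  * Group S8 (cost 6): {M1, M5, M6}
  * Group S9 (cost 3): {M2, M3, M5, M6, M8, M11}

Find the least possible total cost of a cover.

S4, S7, S9 together cover every item (S4 ∪ S7 ∪ S9 = {M1, M2, M3, M4, M5, M6, M7, M8, M9, M10, M11, M12}); total cost 3 + 6 + 3 = 12.
No covering selection has total cost below 12.

12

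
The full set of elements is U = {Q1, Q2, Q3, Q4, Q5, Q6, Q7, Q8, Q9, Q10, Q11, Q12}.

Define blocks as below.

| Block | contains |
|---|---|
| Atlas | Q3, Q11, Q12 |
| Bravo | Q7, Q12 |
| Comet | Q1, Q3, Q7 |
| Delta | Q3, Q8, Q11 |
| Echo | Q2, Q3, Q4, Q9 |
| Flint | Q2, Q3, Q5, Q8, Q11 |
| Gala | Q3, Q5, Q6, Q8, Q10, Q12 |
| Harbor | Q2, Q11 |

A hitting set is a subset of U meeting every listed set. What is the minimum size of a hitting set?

The 3 elements {Q3, Q7, Q11} hit every block.
No choice of 2 elements meets every block, so 3 is the minimum.

3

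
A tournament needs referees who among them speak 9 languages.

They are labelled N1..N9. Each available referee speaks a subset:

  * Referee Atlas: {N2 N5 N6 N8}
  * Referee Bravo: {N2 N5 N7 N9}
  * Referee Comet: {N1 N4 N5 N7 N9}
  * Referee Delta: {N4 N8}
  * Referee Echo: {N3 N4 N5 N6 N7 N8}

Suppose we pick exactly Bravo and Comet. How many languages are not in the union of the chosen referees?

Union of Bravo, Comet = {N1, N2, N4, N5, N7, N9}.
Not covered: N3, N6, N8 — 3 languages.

3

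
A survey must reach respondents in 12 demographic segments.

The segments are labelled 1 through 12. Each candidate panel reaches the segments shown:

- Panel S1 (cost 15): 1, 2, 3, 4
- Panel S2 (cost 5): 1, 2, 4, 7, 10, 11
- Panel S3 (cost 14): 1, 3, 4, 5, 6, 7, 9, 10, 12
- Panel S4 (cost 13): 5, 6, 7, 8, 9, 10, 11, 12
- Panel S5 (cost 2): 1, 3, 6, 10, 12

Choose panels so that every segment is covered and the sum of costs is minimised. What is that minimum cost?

20

S2, S4, S5 together cover every segment (S2 ∪ S4 ∪ S5 = {1, 2, 3, 4, 5, 6, 7, 8, 9, 10, 11, 12}); total cost 5 + 13 + 2 = 20.
No covering selection has total cost below 20.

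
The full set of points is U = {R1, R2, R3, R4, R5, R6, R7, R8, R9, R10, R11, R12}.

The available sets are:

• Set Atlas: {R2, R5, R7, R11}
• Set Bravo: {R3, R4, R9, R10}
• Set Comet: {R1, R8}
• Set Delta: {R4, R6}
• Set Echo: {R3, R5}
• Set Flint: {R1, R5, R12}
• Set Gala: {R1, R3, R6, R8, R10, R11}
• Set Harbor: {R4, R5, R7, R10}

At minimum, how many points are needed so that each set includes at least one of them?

H = {R1, R4, R5} meets every set (each contains at least one member of H), and |H| = 3.
The sets Comet, Delta, Echo are pairwise disjoint, so any hitting set needs a separate point for each — at least 3. Hence 3 is optimal.

3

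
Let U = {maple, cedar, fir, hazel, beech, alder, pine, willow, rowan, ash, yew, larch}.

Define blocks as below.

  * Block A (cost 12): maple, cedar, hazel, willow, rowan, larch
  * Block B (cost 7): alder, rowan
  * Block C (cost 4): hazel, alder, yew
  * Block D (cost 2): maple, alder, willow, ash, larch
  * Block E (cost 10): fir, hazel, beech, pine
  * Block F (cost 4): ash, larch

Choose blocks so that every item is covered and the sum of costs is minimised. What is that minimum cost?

28

A, C, D, E together cover every item (A ∪ C ∪ D ∪ E = {maple, cedar, fir, hazel, beech, alder, pine, willow, rowan, ash, yew, larch}); total cost 12 + 4 + 2 + 10 = 28.
No covering selection has total cost below 28.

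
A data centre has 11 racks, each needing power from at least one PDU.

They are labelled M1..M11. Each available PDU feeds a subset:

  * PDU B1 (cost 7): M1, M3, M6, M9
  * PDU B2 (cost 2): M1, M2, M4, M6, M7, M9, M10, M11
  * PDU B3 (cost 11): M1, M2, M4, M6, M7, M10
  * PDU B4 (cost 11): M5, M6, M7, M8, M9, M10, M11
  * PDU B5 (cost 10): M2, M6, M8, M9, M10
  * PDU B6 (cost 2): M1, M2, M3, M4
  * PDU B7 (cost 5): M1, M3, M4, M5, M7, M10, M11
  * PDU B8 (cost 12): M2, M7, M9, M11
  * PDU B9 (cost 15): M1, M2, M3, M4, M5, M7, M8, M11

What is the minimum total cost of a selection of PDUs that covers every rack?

13

B4, B6 together cover every rack (B4 ∪ B6 = {M1, M2, M3, M4, M5, M6, M7, M8, M9, M10, M11}); total cost 11 + 2 = 13.
The greedy pick B2, B6, B7, B5 costs 19; no covering selection beats 13.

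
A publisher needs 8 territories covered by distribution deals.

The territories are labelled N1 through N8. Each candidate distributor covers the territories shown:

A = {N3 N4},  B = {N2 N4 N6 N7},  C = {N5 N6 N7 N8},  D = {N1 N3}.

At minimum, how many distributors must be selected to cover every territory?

Take {B, C, D}. Their union is {N1, N2, N3, N4, N5, N6, N7, N8}, which is all 8 territories.
Only D contains N1, so D is forced; the remaining 6 territories need at least 2 more distributors (each remaining distributor adds at most 4) — so at least 3 distributors are needed, and 3 is optimal.

3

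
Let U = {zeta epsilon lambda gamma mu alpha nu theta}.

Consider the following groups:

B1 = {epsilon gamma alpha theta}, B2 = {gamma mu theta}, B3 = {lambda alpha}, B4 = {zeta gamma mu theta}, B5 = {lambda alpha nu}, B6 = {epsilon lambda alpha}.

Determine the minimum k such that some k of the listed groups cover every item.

Take {B1, B4, B5}. Their union is {zeta, epsilon, lambda, gamma, mu, alpha, nu, theta}, which is all 8 items.
Only B4 contains zeta, so B4 is forced; the remaining 4 items need at least 2 more groups (each remaining group adds at most 3) — so at least 3 groups are needed, and 3 is optimal.

3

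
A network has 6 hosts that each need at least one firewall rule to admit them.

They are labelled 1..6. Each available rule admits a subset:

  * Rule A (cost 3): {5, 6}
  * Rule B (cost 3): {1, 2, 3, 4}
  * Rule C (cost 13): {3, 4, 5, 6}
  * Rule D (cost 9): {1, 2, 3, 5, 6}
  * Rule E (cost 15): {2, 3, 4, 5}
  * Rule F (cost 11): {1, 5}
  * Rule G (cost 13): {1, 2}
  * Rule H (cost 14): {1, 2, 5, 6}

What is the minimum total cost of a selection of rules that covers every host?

6

A, B together cover every host (A ∪ B = {1, 2, 3, 4, 5, 6}); total cost 3 + 3 = 6.
No covering selection has total cost below 6.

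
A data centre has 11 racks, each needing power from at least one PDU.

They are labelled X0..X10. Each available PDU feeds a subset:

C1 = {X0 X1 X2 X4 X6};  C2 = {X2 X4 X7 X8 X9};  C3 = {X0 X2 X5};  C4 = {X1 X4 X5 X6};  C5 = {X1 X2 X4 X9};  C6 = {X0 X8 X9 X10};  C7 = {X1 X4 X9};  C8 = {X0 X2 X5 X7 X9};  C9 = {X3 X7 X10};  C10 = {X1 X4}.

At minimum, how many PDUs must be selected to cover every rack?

C1 and C2 and C4 and C9 together: C1 ∪ C2 ∪ C4 ∪ C9 = {X0, X1, X2, X3, X4, X5, X6, X7, X8, X9, X10} — every rack is covered.
No 3 of the 10 PDUs cover everything (all 120 combinations miss at least one rack), so 4 is optimal.

4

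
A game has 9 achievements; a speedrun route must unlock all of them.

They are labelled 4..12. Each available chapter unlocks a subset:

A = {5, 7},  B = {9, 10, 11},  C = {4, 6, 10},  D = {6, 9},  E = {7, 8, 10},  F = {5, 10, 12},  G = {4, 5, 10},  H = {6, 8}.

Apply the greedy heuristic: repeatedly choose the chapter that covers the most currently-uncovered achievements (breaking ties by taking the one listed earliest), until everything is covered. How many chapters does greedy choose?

Greedy: pick B (covers 3 new) → pick A (covers 2 new) → pick C (covers 2 new) → pick E (covers 1 new) → pick F (covers 1 new). Total picks: 5.
(The true minimum cover uses only 4 chapters, so greedy is not optimal here.)

5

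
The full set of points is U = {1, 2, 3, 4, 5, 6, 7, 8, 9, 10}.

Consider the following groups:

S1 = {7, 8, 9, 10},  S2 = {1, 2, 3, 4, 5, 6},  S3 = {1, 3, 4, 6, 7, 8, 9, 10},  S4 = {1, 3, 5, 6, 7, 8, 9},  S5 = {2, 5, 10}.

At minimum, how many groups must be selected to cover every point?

S3 and S5 cover everything between them: the union {1, 2, 3, 4, 5, 6, 7, 8, 9, 10} is all of U.
No single group has all 10 points (the largest, S3, has 8), so 2 is optimal.

2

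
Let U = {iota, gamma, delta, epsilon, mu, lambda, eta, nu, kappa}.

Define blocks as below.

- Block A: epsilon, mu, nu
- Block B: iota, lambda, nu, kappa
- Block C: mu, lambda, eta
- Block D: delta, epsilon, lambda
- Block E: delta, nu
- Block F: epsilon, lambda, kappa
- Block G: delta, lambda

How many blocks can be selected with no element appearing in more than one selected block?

2

A, G are pairwise disjoint (A={epsilon,mu,nu}; G={delta,lambda}).
Every remaining block overlaps one of these, and no 3 of the listed blocks are pairwise disjoint, so 2 is the maximum.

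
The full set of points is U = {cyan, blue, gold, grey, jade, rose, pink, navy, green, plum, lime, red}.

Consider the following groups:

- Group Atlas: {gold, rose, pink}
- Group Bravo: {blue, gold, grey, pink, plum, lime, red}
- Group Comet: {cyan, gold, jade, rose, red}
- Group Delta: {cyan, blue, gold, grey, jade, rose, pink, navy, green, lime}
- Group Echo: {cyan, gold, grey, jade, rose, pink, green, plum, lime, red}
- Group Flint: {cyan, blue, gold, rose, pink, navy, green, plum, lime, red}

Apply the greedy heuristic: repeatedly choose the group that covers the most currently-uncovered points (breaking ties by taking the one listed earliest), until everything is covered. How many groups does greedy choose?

Greedy: pick Delta (covers 10 new) → pick Bravo (covers 2 new). Total picks: 2.

2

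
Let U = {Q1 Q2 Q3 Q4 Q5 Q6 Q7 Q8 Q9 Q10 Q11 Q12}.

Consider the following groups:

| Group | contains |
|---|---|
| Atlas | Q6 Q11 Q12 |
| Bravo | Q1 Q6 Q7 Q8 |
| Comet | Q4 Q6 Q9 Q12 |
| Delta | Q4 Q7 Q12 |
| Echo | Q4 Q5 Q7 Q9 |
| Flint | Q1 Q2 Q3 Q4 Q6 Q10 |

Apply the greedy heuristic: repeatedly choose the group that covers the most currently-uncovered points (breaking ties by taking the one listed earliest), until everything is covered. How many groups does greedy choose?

Greedy: pick Flint (covers 6 new) → pick Echo (covers 3 new) → pick Atlas (covers 2 new) → pick Bravo (covers 1 new). Total picks: 4.

4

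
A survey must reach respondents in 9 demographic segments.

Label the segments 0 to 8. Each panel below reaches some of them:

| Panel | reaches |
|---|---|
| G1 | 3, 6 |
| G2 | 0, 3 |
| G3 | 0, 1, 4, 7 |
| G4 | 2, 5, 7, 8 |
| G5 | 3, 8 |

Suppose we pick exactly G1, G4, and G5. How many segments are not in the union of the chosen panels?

Union of G1, G4, G5 = {2, 3, 5, 6, 7, 8}.
Not covered: 0, 1, 4 — 3 segments.

3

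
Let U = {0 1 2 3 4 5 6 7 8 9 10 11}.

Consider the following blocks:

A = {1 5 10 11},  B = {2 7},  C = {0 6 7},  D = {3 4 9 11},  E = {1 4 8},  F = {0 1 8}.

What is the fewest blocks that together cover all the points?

5

A, B, C, D, and F cover everything between them: the union {0, 1, 2, 3, 4, 5, 6, 7, 8, 9, 10, 11} is all of U.
No 4 of the 6 blocks cover everything (all 15 combinations miss at least one point), so 5 is optimal.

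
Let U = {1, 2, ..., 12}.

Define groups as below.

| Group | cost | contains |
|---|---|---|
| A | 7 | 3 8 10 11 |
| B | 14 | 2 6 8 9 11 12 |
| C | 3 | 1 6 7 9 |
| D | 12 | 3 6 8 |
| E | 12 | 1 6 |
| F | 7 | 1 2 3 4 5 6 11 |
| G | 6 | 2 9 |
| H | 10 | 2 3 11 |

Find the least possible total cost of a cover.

31

A, B, C, F together cover every element (A ∪ B ∪ C ∪ F = {1, 2, 3, 4, 5, 6, 7, 8, 9, 10, 11, 12}); total cost 7 + 14 + 3 + 7 = 31.
No covering selection has total cost below 31.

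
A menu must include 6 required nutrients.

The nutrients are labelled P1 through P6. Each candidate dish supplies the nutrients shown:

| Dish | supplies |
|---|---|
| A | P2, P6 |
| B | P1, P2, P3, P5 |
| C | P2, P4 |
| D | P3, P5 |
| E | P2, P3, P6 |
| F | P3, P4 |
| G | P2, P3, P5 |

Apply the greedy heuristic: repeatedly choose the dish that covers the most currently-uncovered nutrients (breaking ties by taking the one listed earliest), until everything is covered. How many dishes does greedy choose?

Greedy: pick B (covers 4 new) → pick A (covers 1 new) → pick C (covers 1 new). Total picks: 3.

3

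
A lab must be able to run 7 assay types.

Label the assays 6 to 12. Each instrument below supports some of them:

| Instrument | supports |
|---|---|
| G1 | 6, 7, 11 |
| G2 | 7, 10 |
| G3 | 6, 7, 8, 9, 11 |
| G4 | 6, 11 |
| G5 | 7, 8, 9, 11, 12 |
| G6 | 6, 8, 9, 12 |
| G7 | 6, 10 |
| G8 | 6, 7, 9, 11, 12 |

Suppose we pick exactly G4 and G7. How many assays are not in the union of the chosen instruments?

Union of G4, G7 = {6, 10, 11}.
Not covered: 7, 8, 9, 12 — 4 assays.

4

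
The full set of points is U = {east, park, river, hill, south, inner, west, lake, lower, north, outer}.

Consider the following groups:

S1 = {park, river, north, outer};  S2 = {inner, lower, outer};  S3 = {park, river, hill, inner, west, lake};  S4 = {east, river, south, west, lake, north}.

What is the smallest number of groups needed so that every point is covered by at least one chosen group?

3

Take {S2, S3, S4}. Their union is {east, park, river, hill, south, inner, west, lake, lower, north, outer}, which is all 11 points.
Only S4 contains east, so S4 is forced; the remaining 5 points need at least 2 more groups (each remaining group adds at most 3) — so at least 3 groups are needed, and 3 is optimal.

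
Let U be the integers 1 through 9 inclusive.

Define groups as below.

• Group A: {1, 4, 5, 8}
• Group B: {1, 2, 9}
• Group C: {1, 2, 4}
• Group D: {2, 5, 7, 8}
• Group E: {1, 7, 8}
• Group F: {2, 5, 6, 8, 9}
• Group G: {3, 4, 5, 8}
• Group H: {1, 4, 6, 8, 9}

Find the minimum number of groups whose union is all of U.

E and F and G together: E ∪ F ∪ G = {1, 2, 3, 4, 5, 6, 7, 8, 9} — every point is covered.
Only G contains 3, so G is forced; the remaining 5 points need at least 2 more groups (each remaining group adds at most 3) — so at least 3 groups are needed, and 3 is optimal.

3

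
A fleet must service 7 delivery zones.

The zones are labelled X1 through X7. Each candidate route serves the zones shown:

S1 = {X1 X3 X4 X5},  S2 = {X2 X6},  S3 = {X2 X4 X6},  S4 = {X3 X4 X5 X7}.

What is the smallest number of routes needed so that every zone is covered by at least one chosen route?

3

S1 and S2 and S4 together: S1 ∪ S2 ∪ S4 = {X1, X2, X3, X4, X5, X6, X7} — every zone is covered.
Only S1 contains X1, so S1 is forced; the remaining 3 zones need at least 2 more routes (each remaining route adds at most 2) — so at least 3 routes are needed, and 3 is optimal.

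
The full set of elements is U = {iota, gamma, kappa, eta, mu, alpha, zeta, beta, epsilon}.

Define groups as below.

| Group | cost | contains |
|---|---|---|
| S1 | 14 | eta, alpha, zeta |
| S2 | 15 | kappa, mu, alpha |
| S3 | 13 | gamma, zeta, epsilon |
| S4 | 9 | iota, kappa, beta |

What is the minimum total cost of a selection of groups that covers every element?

S1, S2, S3, S4 together cover every element (S1 ∪ S2 ∪ S3 ∪ S4 = {iota, gamma, kappa, eta, mu, alpha, zeta, beta, epsilon}); total cost 14 + 15 + 13 + 9 = 51.
No covering selection has total cost below 51.

51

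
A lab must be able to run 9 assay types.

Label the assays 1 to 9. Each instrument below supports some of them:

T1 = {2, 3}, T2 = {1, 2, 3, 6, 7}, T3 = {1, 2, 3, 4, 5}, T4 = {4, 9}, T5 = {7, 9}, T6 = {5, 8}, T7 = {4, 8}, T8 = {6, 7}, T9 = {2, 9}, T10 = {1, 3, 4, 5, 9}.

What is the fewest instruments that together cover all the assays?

T2 and T4 and T6 together: T2 ∪ T4 ∪ T6 = {1, 2, 3, 4, 5, 6, 7, 8, 9} — every assay is covered.
No 2 of the 10 instruments cover everything (all 45 combinations miss at least one assay), so 3 is optimal.

3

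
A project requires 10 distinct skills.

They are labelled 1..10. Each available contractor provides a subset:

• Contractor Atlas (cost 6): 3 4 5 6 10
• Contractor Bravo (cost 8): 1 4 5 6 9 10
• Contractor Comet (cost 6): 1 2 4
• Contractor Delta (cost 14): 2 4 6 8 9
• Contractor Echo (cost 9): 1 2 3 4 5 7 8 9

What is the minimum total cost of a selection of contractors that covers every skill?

15

Atlas, Echo together cover every skill (Atlas ∪ Echo = {1, 2, 3, 4, 5, 6, 7, 8, 9, 10}); total cost 6 + 9 = 15.
No covering selection has total cost below 15.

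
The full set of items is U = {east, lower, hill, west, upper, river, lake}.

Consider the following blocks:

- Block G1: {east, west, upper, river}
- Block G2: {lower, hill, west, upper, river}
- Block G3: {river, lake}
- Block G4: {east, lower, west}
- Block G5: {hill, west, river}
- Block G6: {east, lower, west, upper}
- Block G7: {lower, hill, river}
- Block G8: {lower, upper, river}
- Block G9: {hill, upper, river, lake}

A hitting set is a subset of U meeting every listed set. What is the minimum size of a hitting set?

2

Take H = {lower, river}. Each listed block contains at least one of these, so H is a hitting set of size 2.
The blocks G3, G4 are pairwise disjoint, so any hitting set needs a separate item for each — at least 2. Hence 2 is optimal.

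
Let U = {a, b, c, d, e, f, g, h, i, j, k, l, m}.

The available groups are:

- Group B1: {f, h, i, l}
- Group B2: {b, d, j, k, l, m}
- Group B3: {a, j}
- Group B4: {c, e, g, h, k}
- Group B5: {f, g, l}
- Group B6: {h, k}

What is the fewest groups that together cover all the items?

4

Take {B1, B2, B3, B4}. Their union is {a, b, c, d, e, f, g, h, i, j, k, l, m}, which is all 13 items.
Only B3 contains a, so B3 is forced; the remaining 11 items need at least 3 more groups (each remaining group adds at most 5) — so at least 4 groups are needed, and 4 is optimal.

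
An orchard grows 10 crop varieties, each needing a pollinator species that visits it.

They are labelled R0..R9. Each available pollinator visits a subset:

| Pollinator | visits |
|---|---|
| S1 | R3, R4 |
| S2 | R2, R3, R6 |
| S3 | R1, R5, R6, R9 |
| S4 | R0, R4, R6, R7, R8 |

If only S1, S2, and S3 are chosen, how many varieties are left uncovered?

3

Union of S1, S2, S3 = {R1, R2, R3, R4, R5, R6, R9}.
Not covered: R0, R7, R8 — 3 varieties.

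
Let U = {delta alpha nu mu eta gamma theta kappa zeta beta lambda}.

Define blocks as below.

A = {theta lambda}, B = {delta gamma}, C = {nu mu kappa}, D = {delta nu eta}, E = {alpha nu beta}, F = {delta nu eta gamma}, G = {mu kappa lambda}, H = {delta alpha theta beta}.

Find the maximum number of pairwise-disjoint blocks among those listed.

B, E, G are pairwise disjoint (B={delta,gamma}; E={alpha,nu,beta}; G={mu,kappa,lambda}).
Every remaining block overlaps one of these, and no 4 of the listed blocks are pairwise disjoint, so 3 is the maximum.

3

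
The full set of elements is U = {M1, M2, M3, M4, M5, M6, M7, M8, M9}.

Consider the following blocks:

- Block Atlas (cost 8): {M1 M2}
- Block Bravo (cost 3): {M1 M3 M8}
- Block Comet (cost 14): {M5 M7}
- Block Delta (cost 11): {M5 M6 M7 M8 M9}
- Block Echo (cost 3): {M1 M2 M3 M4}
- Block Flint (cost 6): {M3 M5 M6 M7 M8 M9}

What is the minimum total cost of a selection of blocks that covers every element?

Echo, Flint together cover every element (Echo ∪ Flint = {M1, M2, M3, M4, M5, M6, M7, M8, M9}); total cost 3 + 6 = 9.
No covering selection has total cost below 9.

9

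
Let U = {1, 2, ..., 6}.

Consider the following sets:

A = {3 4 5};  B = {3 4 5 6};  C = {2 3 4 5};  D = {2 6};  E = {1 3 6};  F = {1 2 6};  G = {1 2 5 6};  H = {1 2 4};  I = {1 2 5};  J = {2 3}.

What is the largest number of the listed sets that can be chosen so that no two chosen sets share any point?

A, F are pairwise disjoint (A={3,4,5}; F={1,2,6}).
Every remaining set overlaps one of these, and no 3 of the listed sets are pairwise disjoint, so 2 is the maximum.

2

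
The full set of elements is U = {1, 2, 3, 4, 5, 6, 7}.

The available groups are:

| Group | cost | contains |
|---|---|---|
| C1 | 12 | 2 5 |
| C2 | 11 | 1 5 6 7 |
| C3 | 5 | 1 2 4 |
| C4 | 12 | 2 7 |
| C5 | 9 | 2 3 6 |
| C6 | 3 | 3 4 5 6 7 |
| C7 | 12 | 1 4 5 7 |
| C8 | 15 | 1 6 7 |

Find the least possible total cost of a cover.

C3, C6 together cover every element (C3 ∪ C6 = {1, 2, 3, 4, 5, 6, 7}); total cost 5 + 3 = 8.
No covering selection has total cost below 8.

8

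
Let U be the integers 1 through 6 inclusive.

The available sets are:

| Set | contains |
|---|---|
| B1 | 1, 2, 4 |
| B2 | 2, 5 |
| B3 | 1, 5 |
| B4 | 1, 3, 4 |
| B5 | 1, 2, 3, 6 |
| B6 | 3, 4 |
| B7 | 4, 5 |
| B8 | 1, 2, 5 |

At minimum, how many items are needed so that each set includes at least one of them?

3

The 3 items {2, 3, 5} hit every set.
No choice of 2 items meets every set, so 3 is the minimum.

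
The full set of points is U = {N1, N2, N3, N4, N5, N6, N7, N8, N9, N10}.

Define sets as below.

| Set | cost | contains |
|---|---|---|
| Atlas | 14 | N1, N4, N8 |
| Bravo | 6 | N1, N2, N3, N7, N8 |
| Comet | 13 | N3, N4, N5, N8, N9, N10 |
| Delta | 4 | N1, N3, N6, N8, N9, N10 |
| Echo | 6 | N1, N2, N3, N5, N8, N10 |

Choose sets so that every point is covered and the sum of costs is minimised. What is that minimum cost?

Bravo, Comet, Delta together cover every point (Bravo ∪ Comet ∪ Delta = {N1, N2, N3, N4, N5, N6, N7, N8, N9, N10}); total cost 6 + 13 + 4 = 23.
The greedy pick Delta, Bravo, Echo, Comet costs 29; no covering selection beats 23.

23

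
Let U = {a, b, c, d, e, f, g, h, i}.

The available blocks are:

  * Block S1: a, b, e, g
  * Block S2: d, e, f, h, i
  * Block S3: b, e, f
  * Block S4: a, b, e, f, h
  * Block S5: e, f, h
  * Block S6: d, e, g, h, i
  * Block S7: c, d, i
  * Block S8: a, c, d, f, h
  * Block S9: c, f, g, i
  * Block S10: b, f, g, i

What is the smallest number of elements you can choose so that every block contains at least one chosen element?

3

T = {a, e, i} meets every block (each contains at least one member of T), and |T| = 3.
No choice of 2 elements meets every block, so 3 is the minimum.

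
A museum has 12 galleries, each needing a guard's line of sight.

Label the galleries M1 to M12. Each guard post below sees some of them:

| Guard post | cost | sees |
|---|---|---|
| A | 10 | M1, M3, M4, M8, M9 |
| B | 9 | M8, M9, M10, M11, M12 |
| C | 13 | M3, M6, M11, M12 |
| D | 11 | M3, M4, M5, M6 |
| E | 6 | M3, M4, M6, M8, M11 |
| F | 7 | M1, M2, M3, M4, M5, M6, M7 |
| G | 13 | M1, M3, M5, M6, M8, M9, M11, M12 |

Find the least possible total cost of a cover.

16

B, F together cover every gallery (B ∪ F = {M1, M2, M3, M4, M5, M6, M7, M8, M9, M10, M11, M12}); total cost 9 + 7 = 16.
No covering selection has total cost below 16.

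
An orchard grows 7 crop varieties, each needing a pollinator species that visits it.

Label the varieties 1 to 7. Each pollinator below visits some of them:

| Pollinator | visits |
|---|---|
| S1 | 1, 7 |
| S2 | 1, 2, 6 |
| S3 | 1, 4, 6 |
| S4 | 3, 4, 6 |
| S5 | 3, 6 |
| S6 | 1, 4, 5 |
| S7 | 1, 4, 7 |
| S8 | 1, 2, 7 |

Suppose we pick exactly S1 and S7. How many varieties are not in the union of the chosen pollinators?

Union of S1, S7 = {1, 4, 7}.
Not covered: 2, 3, 5, 6 — 4 varieties.

4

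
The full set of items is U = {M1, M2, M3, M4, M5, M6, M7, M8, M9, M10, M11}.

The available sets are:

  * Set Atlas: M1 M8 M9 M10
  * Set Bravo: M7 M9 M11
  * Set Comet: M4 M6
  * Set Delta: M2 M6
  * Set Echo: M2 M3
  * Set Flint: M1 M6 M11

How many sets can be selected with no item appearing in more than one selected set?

3

Bravo, Comet, Echo are pairwise disjoint (Bravo={M7,M9,M11}; Comet={M4,M6}; Echo={M2,M3}).
Every remaining set overlaps one of these, and no 4 of the listed sets are pairwise disjoint, so 3 is the maximum.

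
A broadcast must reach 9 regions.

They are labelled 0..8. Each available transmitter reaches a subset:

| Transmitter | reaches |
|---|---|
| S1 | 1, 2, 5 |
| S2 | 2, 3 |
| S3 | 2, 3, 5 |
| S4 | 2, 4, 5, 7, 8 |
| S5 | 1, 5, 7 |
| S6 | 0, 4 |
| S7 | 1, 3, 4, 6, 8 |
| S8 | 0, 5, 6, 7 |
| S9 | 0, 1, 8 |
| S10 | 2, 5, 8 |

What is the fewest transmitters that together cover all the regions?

Take {S4, S6, S7}. Their union is {0, 1, 2, 3, 4, 5, 6, 7, 8}, which is all 9 regions.
No 2 of the 10 transmitters cover everything (all 45 combinations miss at least one region), so 3 is optimal.

3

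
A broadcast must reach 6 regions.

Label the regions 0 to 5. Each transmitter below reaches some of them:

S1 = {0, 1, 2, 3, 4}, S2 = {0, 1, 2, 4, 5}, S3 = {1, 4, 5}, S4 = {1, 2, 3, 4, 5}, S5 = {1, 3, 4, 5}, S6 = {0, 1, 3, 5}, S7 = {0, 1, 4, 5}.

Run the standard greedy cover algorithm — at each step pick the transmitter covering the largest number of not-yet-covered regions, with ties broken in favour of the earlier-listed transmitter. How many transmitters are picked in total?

Greedy: pick S1 (covers 5 new) → pick S2 (covers 1 new). Total picks: 2.

2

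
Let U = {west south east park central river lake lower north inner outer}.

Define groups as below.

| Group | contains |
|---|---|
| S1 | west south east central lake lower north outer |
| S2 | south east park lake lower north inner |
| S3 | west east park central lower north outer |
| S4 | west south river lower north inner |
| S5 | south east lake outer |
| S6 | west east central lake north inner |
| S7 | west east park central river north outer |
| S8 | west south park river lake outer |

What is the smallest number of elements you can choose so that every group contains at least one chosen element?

2

The 2 elements {east, river} hit every group.
No single element lies in every group, so at least 2 are needed and 2 is optimal.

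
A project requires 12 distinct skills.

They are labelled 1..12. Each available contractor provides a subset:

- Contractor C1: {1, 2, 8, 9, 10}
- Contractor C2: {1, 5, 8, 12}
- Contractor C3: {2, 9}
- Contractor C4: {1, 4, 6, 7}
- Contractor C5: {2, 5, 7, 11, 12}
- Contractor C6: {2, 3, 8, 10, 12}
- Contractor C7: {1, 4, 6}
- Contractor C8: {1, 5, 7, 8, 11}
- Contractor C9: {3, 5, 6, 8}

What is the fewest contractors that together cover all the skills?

C3 and C6 and C7 and C8 together: C3 ∪ C6 ∪ C7 ∪ C8 = {1, 2, 3, 4, 5, 6, 7, 8, 9, 10, 11, 12} — every skill is covered.
No 3 of the 9 contractors cover everything (all 84 combinations miss at least one skill), so 4 is optimal.

4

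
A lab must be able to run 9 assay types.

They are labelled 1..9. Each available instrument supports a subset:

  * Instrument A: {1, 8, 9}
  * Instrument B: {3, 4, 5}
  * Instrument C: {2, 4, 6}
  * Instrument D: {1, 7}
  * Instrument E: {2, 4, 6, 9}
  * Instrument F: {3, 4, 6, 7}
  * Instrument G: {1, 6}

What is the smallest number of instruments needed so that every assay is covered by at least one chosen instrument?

4

Take {A, B, D, E}. Their union is {1, 2, 3, 4, 5, 6, 7, 8, 9}, which is all 9 assays.
No 3 of the 7 instruments cover everything (all 35 combinations miss at least one assay), so 4 is optimal.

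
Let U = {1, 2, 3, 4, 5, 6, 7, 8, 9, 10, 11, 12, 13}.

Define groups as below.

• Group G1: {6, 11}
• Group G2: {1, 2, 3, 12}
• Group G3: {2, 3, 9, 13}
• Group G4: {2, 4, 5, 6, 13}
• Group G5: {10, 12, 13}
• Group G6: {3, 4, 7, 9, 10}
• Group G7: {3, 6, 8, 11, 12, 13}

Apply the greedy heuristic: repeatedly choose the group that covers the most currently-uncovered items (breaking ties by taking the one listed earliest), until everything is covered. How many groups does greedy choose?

4

Greedy: pick G7 (covers 6 new) → pick G6 (covers 4 new) → pick G2 (covers 2 new) → pick G4 (covers 1 new). Total picks: 4.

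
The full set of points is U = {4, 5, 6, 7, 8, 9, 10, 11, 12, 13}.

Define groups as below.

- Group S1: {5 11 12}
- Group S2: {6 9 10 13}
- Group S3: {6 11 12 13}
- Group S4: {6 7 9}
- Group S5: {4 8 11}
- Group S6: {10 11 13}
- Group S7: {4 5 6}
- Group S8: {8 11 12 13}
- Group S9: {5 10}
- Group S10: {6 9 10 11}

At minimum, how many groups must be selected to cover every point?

S4 and S7 and S8 and S10 together: S4 ∪ S7 ∪ S8 ∪ S10 = {4, 5, 6, 7, 8, 9, 10, 11, 12, 13} — every point is covered.
No 3 of the 10 groups cover everything (all 120 combinations miss at least one point), so 4 is optimal.

4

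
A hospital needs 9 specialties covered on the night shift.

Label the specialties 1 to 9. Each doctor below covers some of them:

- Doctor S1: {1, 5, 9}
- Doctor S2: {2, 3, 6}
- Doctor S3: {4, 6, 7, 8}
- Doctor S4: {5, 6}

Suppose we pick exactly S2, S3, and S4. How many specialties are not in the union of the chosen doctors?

2

Union of S2, S3, S4 = {2, 3, 4, 5, 6, 7, 8}.
Not covered: 1, 9 — 2 specialties.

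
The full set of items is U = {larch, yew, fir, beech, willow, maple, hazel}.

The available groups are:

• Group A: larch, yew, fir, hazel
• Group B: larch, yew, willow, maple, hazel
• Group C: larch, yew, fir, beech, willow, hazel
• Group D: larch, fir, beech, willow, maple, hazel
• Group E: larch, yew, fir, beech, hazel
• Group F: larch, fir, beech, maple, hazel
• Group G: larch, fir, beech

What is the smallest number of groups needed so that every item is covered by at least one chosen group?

2

A and D together: A ∪ D = {larch, yew, fir, beech, willow, maple, hazel} — every item is covered.
No single group has all 7 items (the largest, C, has 6), so 2 is optimal.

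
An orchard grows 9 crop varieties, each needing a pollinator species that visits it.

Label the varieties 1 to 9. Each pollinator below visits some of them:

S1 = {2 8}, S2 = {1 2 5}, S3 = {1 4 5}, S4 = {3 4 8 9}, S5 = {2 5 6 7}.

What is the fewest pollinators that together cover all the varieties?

3

S3 and S4 and S5 together: S3 ∪ S4 ∪ S5 = {1, 2, 3, 4, 5, 6, 7, 8, 9} — every variety is covered.
Each pollinator has at most 4 varieties, and 2·4 = 8 < 9 — so at least 3 pollinators are needed, and 3 is optimal.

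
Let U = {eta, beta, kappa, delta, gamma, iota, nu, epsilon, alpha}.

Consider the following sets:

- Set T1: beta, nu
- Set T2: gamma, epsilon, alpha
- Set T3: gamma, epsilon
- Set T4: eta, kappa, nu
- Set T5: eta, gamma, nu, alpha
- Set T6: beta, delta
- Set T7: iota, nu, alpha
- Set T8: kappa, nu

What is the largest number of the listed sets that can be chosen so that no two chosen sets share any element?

3

T2, T6, T8 are pairwise disjoint (T2={gamma,epsilon,alpha}; T6={beta,delta}; T8={kappa,nu}).
Every remaining set overlaps one of these, and no 4 of the listed sets are pairwise disjoint, so 3 is the maximum.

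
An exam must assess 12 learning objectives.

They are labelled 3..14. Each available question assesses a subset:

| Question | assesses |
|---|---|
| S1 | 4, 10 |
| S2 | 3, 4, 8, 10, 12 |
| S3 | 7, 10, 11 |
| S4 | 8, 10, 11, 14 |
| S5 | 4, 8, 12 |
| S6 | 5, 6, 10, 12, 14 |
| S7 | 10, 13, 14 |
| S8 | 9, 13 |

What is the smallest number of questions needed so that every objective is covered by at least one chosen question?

Take {S2, S3, S6, S8}. Their union is {3, 4, 5, 6, 7, 8, 9, 10, 11, 12, 13, 14}, which is all 12 objectives.
Only S2 contains 3, so S2 is forced; the remaining 7 objectives need at least 3 more questions (each remaining question adds at most 3) — so at least 4 questions are needed, and 4 is optimal.

4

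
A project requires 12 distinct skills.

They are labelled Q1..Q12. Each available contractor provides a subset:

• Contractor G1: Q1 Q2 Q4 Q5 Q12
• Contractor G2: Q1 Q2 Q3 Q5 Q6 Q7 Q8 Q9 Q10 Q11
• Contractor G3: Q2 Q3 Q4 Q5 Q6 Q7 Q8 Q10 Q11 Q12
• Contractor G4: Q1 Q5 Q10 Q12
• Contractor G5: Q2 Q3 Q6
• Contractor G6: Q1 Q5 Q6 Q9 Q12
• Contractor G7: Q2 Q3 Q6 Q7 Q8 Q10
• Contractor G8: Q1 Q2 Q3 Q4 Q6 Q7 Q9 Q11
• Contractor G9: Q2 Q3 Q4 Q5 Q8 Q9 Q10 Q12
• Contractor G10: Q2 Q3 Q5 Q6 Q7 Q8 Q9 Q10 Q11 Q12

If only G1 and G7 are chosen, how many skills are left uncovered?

Union of G1, G7 = {Q1, Q2, Q3, Q4, Q5, Q6, Q7, Q8, Q10, Q12}.
Not covered: Q9, Q11 — 2 skills.

2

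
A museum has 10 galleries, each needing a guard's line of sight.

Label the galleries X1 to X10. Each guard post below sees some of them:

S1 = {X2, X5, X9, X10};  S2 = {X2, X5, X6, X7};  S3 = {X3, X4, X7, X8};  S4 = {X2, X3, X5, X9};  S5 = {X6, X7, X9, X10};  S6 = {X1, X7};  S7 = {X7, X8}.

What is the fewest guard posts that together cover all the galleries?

4

Take {S3, S4, S5, S6}. Their union is {X1, X2, X3, X4, X5, X6, X7, X8, X9, X10}, which is all 10 galleries.
No 3 of the 7 guard posts cover everything (all 35 combinations miss at least one gallery), so 4 is optimal.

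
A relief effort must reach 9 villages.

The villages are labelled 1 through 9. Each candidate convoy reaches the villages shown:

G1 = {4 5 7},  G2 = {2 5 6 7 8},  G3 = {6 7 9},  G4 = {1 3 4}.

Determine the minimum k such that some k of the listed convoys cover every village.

Take {G2, G3, G4}. Their union is {1, 2, 3, 4, 5, 6, 7, 8, 9}, which is all 9 villages.
Only G4 contains 1, so G4 is forced; the remaining 6 villages need at least 2 more convoys (each remaining convoy adds at most 5) — so at least 3 convoys are needed, and 3 is optimal.

3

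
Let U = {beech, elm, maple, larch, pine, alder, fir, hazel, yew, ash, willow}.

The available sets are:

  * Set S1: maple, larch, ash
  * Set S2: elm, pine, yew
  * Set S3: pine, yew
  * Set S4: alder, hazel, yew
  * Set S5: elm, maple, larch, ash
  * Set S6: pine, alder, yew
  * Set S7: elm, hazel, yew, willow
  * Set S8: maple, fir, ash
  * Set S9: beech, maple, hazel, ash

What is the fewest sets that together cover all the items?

S5 and S6 and S7 and S8 and S9 together: S5 ∪ S6 ∪ S7 ∪ S8 ∪ S9 = {beech, elm, maple, larch, pine, alder, fir, hazel, yew, ash, willow} — every item is covered.
No 4 of the 9 sets cover everything (all 126 combinations miss at least one item), so 5 is optimal.

5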